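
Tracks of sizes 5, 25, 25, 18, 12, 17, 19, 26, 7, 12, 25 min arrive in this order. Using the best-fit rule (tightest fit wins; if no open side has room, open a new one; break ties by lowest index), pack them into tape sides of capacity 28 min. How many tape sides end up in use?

  5 → side 1 (new)  [load 5/28]
  25 → side 2 (new)  [load 25/28]
  25 → side 3 (new)  [load 25/28]
  18 → side 1  [load 23/28]
  12 → side 4 (new)  [load 12/28]
  17 → side 5 (new)  [load 17/28]
  19 → side 6 (new)  [load 19/28]
  26 → side 7 (new)  [load 26/28]
  7 → side 6  [load 26/28]
  12 → side 4  [load 24/28]
  25 → side 8 (new)  [load 25/28]
8 tape sides opened.

8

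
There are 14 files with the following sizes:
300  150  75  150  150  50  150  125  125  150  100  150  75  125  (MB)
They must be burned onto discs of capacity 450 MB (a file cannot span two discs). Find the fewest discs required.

Total = 300 + 150 + 150 + 150 + 150 + 150 + 150 + 125 + 125 + 125 + 100 + 75 + 75 + 50 = 1875 MB.
Lower bound: ⌈1875/450⌉ = 5 discs.
A packing using 5 discs:
  disc 1: 300 + 150 = 450
  disc 2: 150 + 150 + 150 = 450
  disc 3: 150 + 150 + 125 = 425
  disc 4: 125 + 125 + 100 + 75 = 425
  disc 5: 75 + 50 = 125
This matches the lower bound, so 5 is optimal.

5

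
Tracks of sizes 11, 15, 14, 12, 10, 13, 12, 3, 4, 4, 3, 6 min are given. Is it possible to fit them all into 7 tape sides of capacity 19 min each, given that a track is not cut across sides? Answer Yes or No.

Yes

A valid assignment using 7 tape sides:
  side 1: 15 + 4 = 19
  side 2: 14 + 4 = 18
  side 3: 13 + 6 = 19
  side 4: 12 + 3 + 3 = 18
  side 5: 12 = 12
  side 6: 11 = 11
  side 7: 10 = 10
Every load is within 19 min, so 7 tape sides suffice.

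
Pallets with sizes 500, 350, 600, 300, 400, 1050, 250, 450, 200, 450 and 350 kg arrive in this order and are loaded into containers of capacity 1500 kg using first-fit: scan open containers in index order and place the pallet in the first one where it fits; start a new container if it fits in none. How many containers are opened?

4

  500 → container 1 (new)  [load 500/1500]
  350 → container 1  [load 850/1500]
  600 → container 1  [load 1450/1500]
  300 → container 2 (new)  [load 300/1500]
  400 → container 2  [load 700/1500]
  1050 → container 3 (new)  [load 1050/1500]
  250 → container 2  [load 950/1500]
  450 → container 2  [load 1400/1500]
  200 → container 3  [load 1250/1500]
  450 → container 4 (new)  [load 450/1500]
  350 → container 4  [load 800/1500]
4 containers opened.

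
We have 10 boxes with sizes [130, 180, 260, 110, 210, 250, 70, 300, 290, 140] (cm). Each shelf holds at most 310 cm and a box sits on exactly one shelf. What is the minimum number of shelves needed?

7

Total = 300 + 290 + 260 + 250 + 210 + 180 + 140 + 130 + 110 + 70 = 1940 cm.
Lower bound: ⌈1940/310⌉ = 7 shelves.
A packing using 7 shelves:
  shelf 1: 300 = 300
  shelf 2: 290 = 290
  shelf 3: 260 = 260
  shelf 4: 250 = 250
  shelf 5: 210 + 70 = 280
  shelf 6: 180 + 130 = 310
  shelf 7: 140 + 110 = 250
This matches the lower bound, so 7 is optimal.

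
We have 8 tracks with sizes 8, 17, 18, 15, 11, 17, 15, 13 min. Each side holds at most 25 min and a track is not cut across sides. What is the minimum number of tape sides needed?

6

Total = 18 + 17 + 17 + 15 + 15 + 13 + 11 + 8 = 114 min.
Lower bound: ⌈114/25⌉ = 5 tape sides.
Also, 6 tracks each exceed 25/2 min, and no two of those can share a side, so at least 6 tape sides are needed.
A packing using 6 tape sides:
  side 1: 18 = 18
  side 2: 17 + 8 = 25
  side 3: 17 = 17
  side 4: 15 = 15
  side 5: 15 = 15
  side 6: 13 + 11 = 24
This matches the lower bound, so 6 is optimal.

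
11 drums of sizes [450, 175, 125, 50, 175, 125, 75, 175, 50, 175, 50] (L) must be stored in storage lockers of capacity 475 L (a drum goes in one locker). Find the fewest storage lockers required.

Total = 450 + 175 + 175 + 175 + 175 + 125 + 125 + 75 + 50 + 50 + 50 = 1625 L.
Lower bound: ⌈1625/475⌉ = 4 storage lockers.
A packing using 4 storage lockers:
  locker 1: 450 = 450
  locker 2: 175 + 175 + 125 = 475
  locker 3: 175 + 175 + 125 = 475
  locker 4: 75 + 50 + 50 + 50 = 225
This matches the lower bound, so 4 is optimal.

4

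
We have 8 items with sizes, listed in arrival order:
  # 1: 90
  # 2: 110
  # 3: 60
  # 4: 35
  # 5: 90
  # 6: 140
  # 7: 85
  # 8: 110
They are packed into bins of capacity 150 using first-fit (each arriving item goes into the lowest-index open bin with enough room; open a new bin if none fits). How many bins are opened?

  90 → bin 1 (new)  [load 90/150]
  110 → bin 2 (new)  [load 110/150]
  60 → bin 1  [load 150/150]
  35 → bin 2  [load 145/150]
  90 → bin 3 (new)  [load 90/150]
  140 → bin 4 (new)  [load 140/150]
  85 → bin 5 (new)  [load 85/150]
  110 → bin 6 (new)  [load 110/150]
6 bins opened.

6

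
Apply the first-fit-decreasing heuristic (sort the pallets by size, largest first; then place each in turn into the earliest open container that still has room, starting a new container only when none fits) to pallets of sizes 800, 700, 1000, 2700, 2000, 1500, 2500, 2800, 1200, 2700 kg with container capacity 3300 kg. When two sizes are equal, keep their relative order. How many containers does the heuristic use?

6

Sorted descending: 2800, 2700, 2700, 2500, 2000, 1500, 1200, 1000, 800, 700.
  2800 → container 1 (new)  [load 2800/3300]
  2700 → container 2 (new)  [load 2700/3300]
  2700 → container 3 (new)  [load 2700/3300]
  2500 → container 4 (new)  [load 2500/3300]
  2000 → container 5 (new)  [load 2000/3300]
  1500 → container 6 (new)  [load 1500/3300]
  1200 → container 5  [load 3200/3300]
  1000 → container 6  [load 2500/3300]
  800 → container 4  [load 3300/3300]
  700 → container 6  [load 3200/3300]
6 containers opened.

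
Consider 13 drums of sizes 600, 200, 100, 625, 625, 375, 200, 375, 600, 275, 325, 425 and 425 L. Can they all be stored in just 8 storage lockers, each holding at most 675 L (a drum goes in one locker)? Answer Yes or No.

Total = 5150 L; ⌈5150/675⌉ = 8.
The bound of 8 does not rule out 8, but exhaustive search shows no assignment into 8 storage lockers of capacity 675 L exists — the minimum is 9.

No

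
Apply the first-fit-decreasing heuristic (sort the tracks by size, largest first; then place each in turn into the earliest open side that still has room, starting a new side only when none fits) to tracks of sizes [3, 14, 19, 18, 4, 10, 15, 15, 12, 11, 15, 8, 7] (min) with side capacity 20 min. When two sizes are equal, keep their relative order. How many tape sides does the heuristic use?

Sorted descending: 19, 18, 15, 15, 15, 14, 12, 11, 10, 8, 7, 4, 3.
  19 → side 1 (new)  [load 19/20]
  18 → side 2 (new)  [load 18/20]
  15 → side 3 (new)  [load 15/20]
  15 → side 4 (new)  [load 15/20]
  15 → side 5 (new)  [load 15/20]
  14 → side 6 (new)  [load 14/20]
  12 → side 7 (new)  [load 12/20]
  11 → side 8 (new)  [load 11/20]
  10 → side 9 (new)  [load 10/20]
  8 → side 7  [load 20/20]
  7 → side 8  [load 18/20]
  4 → side 3  [load 19/20]
  3 → side 4  [load 18/20]
9 tape sides opened.

9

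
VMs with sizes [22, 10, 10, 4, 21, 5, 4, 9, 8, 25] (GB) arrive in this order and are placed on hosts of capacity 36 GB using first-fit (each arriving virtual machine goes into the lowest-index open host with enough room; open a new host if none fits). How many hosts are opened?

  22 → host 1 (new)  [load 22/36]
  10 → host 1  [load 32/36]
  10 → host 2 (new)  [load 10/36]
  4 → host 1  [load 36/36]
  21 → host 2  [load 31/36]
  5 → host 2  [load 36/36]
  4 → host 3 (new)  [load 4/36]
  9 → host 3  [load 13/36]
  8 → host 3  [load 21/36]
  25 → host 4 (new)  [load 25/36]
4 hosts opened.

4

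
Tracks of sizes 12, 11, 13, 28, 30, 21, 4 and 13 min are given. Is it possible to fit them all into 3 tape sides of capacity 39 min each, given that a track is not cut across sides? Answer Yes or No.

Total = 132 min; ⌈132/39⌉ = 4.
At least 4 tape sides are required, but only 3 are allowed.

No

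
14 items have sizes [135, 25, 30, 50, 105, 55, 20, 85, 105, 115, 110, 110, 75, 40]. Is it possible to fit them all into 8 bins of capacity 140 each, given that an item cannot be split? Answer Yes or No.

Total = 1060; ⌈1060/140⌉ = 8.
The bound of 8 does not rule out 8, but exhaustive search shows no assignment into 8 bins of capacity 140 exists — the minimum is 9.

No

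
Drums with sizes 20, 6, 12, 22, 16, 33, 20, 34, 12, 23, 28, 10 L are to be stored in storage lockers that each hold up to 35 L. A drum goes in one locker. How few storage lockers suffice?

Total = 34 + 33 + 28 + 23 + 22 + 20 + 20 + 16 + 12 + 12 + 10 + 6 = 236 L.
Lower bound: ⌈236/35⌉ = 7 storage lockers.
A packing using 8 storage lockers:
  locker 1: 34 = 34
  locker 2: 33 = 33
  locker 3: 28 + 6 = 34
  locker 4: 23 + 12 = 35
  locker 5: 22 + 12 = 34
  locker 6: 20 + 10 = 30
  locker 7: 20 = 20
  locker 8: 16 = 16
No arrangement into 7 storage lockers stays within capacity, so 8 is optimal.

8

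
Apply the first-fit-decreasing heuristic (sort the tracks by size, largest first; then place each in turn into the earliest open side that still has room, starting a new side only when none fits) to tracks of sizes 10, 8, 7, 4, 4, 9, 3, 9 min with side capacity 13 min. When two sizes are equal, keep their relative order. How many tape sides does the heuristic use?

Sorted descending: 10, 9, 9, 8, 7, 4, 4, 3.
  10 → side 1 (new)  [load 10/13]
  9 → side 2 (new)  [load 9/13]
  9 → side 3 (new)  [load 9/13]
  8 → side 4 (new)  [load 8/13]
  7 → side 5 (new)  [load 7/13]
  4 → side 2  [load 13/13]
  4 → side 3  [load 13/13]
  3 → side 1  [load 13/13]
5 tape sides opened.

5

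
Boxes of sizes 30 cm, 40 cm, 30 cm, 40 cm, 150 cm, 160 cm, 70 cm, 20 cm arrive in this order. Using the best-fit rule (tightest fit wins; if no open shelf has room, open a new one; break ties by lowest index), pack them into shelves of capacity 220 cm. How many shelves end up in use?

  30 → shelf 1 (new)  [load 30/220]
  40 → shelf 1  [load 70/220]
  30 → shelf 1  [load 100/220]
  40 → shelf 1  [load 140/220]
  150 → shelf 2 (new)  [load 150/220]
  160 → shelf 3 (new)  [load 160/220]
  70 → shelf 2  [load 220/220]
  20 → shelf 3  [load 180/220]
3 shelves opened.

3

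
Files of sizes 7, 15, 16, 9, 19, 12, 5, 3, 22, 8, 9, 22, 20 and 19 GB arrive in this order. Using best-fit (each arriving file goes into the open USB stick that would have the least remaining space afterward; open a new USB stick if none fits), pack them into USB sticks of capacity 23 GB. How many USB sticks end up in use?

9

  7 → USB stick 1 (new)  [load 7/23]
  15 → USB stick 1  [load 22/23]
  16 → USB stick 2 (new)  [load 16/23]
  9 → USB stick 3 (new)  [load 9/23]
  19 → USB stick 4 (new)  [load 19/23]
  12 → USB stick 3  [load 21/23]
  5 → USB stick 2  [load 21/23]
  3 → USB stick 4  [load 22/23]
  22 → USB stick 5 (new)  [load 22/23]
  8 → USB stick 6 (new)  [load 8/23]
  9 → USB stick 6  [load 17/23]
  22 → USB stick 7 (new)  [load 22/23]
  20 → USB stick 8 (new)  [load 20/23]
  19 → USB stick 9 (new)  [load 19/23]
9 USB sticks opened.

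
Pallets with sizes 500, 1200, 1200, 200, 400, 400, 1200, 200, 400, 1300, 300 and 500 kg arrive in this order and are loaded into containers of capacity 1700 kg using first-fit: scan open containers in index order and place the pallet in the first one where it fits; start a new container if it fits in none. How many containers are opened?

5

  500 → container 1 (new)  [load 500/1700]
  1200 → container 1  [load 1700/1700]
  1200 → container 2 (new)  [load 1200/1700]
  200 → container 2  [load 1400/1700]
  400 → container 3 (new)  [load 400/1700]
  400 → container 3  [load 800/1700]
  1200 → container 4 (new)  [load 1200/1700]
  200 → container 2  [load 1600/1700]
  400 → container 3  [load 1200/1700]
  1300 → container 5 (new)  [load 1300/1700]
  300 → container 3  [load 1500/1700]
  500 → container 4  [load 1700/1700]
5 containers opened.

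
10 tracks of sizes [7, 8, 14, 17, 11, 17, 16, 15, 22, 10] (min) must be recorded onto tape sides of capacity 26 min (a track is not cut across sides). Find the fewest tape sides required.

Total = 22 + 17 + 17 + 16 + 15 + 14 + 11 + 10 + 8 + 7 = 137 min.
Lower bound: ⌈137/26⌉ = 6 tape sides.
A packing using 6 tape sides:
  side 1: 22 = 22
  side 2: 17 + 8 = 25
  side 3: 17 + 7 = 24
  side 4: 16 + 10 = 26
  side 5: 15 + 11 = 26
  side 6: 14 = 14
This matches the lower bound, so 6 is optimal.

6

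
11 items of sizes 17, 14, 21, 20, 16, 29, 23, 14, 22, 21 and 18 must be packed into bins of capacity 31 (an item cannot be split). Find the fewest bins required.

9

Total = 29 + 23 + 22 + 21 + 21 + 20 + 18 + 17 + 16 + 14 + 14 = 215.
Lower bound: ⌈215/31⌉ = 7 bins.
Also, 9 items each exceed 31/2, and no two of those can share a bin, so at least 9 bins are needed.
A packing using 9 bins:
  bin 1: 29 = 29
  bin 2: 23 = 23
  bin 3: 22 = 22
  bin 4: 21 = 21
  bin 5: 21 = 21
  bin 6: 20 = 20
  bin 7: 18 = 18
  bin 8: 17 + 14 = 31
  bin 9: 16 + 14 = 30
This matches the lower bound, so 9 is optimal.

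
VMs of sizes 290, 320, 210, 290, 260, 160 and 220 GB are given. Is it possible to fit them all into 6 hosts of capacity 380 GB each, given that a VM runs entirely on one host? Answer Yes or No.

A valid assignment using 6 hosts:
  host 1: 320 = 320
  host 2: 290 = 290
  host 3: 290 = 290
  host 4: 260 = 260
  host 5: 220 + 160 = 380
  host 6: 210 = 210
Every load is within 380 GB, so 6 hosts suffice.

Yes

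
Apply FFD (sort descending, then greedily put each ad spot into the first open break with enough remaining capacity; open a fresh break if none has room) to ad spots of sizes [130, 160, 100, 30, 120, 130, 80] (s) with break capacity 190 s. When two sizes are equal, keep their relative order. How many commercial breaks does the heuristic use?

5

Sorted descending: 160, 130, 130, 120, 100, 80, 30.
  160 → break 1 (new)  [load 160/190]
  130 → break 2 (new)  [load 130/190]
  130 → break 3 (new)  [load 130/190]
  120 → break 4 (new)  [load 120/190]
  100 → break 5 (new)  [load 100/190]
  80 → break 5  [load 180/190]
  30 → break 1  [load 190/190]
5 commercial breaks opened.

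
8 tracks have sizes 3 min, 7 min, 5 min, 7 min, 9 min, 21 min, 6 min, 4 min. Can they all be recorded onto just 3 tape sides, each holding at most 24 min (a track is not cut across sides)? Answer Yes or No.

Yes

A valid assignment using 3 tape sides:
  side 1: 21 + 3 = 24
  side 2: 9 + 7 + 7 = 23
  side 3: 6 + 5 + 4 = 15
Every load is within 24 min, so 3 tape sides suffice.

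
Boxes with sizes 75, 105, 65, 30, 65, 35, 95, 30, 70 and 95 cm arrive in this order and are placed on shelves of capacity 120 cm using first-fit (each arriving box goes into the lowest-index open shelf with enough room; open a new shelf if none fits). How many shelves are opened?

7

  75 → shelf 1 (new)  [load 75/120]
  105 → shelf 2 (new)  [load 105/120]
  65 → shelf 3 (new)  [load 65/120]
  30 → shelf 1  [load 105/120]
  65 → shelf 4 (new)  [load 65/120]
  35 → shelf 3  [load 100/120]
  95 → shelf 5 (new)  [load 95/120]
  30 → shelf 4  [load 95/120]
  70 → shelf 6 (new)  [load 70/120]
  95 → shelf 7 (new)  [load 95/120]
7 shelves opened.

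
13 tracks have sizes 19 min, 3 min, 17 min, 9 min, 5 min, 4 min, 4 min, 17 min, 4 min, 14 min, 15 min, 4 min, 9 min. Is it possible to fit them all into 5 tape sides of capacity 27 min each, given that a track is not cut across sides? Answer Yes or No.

Yes

A valid assignment using 5 tape sides:
  side 1: 19 + 5 + 3 = 27
  side 2: 17 + 9 = 26
  side 3: 17 + 9 = 26
  side 4: 15 + 4 + 4 + 4 = 27
  side 5: 14 + 4 = 18
Every load is within 27 min, so 5 tape sides suffice.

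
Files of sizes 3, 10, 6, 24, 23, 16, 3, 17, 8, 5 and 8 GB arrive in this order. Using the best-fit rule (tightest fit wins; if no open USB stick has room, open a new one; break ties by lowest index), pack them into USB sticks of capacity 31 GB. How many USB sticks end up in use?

5

  3 → USB stick 1 (new)  [load 3/31]
  10 → USB stick 1  [load 13/31]
  6 → USB stick 1  [load 19/31]
  24 → USB stick 2 (new)  [load 24/31]
  23 → USB stick 3 (new)  [load 23/31]
  16 → USB stick 4 (new)  [load 16/31]
  3 → USB stick 2  [load 27/31]
  17 → USB stick 5 (new)  [load 17/31]
  8 → USB stick 3  [load 31/31]
  5 → USB stick 1  [load 24/31]
  8 → USB stick 5  [load 25/31]
5 USB sticks opened.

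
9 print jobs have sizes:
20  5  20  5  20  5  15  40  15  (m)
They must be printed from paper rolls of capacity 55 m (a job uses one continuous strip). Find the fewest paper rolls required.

Total = 40 + 20 + 20 + 20 + 15 + 15 + 5 + 5 + 5 = 145 m.
Lower bound: ⌈145/55⌉ = 3 paper rolls.
A packing using 3 paper rolls:
  roll 1: 40 + 15 = 55
  roll 2: 20 + 20 + 15 = 55
  roll 3: 20 + 5 + 5 + 5 = 35
This matches the lower bound, so 3 is optimal.

3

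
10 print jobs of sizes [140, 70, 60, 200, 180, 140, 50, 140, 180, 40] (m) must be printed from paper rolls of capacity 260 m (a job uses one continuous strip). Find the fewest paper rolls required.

Total = 200 + 180 + 180 + 140 + 140 + 140 + 70 + 60 + 50 + 40 = 1200 m.
Lower bound: ⌈1200/260⌉ = 5 paper rolls.
Also, 6 print jobs each exceed 130 m, and no two of those can share a roll, so at least 6 paper rolls are needed.
A packing using 6 paper rolls:
  roll 1: 200 + 60 = 260
  roll 2: 180 + 70 = 250
  roll 3: 180 + 50 = 230
  roll 4: 140 + 40 = 180
  roll 5: 140 = 140
  roll 6: 140 = 140
This matches the lower bound, so 6 is optimal.

6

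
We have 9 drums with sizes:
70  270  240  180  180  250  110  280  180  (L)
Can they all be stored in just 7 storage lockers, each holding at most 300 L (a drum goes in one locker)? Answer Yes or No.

A valid assignment using 7 storage lockers:
  locker 1: 280 = 280
  locker 2: 270 = 270
  locker 3: 250 = 250
  locker 4: 240 = 240
  locker 5: 180 + 110 = 290
  locker 6: 180 + 70 = 250
  locker 7: 180 = 180
Every load is within 300 L, so 7 storage lockers suffice.

Yes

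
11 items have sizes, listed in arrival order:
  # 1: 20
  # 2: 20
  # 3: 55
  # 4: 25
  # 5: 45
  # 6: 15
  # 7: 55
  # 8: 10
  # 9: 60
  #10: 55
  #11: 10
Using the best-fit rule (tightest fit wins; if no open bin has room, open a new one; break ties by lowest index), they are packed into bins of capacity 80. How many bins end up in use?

  20 → bin 1 (new)  [load 20/80]
  20 → bin 1  [load 40/80]
  55 → bin 2 (new)  [load 55/80]
  25 → bin 2  [load 80/80]
  45 → bin 3 (new)  [load 45/80]
  15 → bin 3  [load 60/80]
  55 → bin 4 (new)  [load 55/80]
  10 → bin 3  [load 70/80]
  60 → bin 5 (new)  [load 60/80]
  55 → bin 6 (new)  [load 55/80]
  10 → bin 3  [load 80/80]
6 bins opened.

6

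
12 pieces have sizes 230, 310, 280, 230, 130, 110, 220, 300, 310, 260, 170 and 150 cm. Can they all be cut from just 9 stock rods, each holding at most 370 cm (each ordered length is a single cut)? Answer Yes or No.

A valid assignment using 9 stock rods:
  stock rod 1: 310 = 310
  stock rod 2: 310 = 310
  stock rod 3: 300 = 300
  stock rod 4: 280 = 280
  stock rod 5: 260 + 110 = 370
  stock rod 6: 230 + 130 = 360
  stock rod 7: 230 = 230
  stock rod 8: 220 + 150 = 370
  stock rod 9: 170 = 170
Every load is within 370 cm, so 9 stock rods suffice.

Yes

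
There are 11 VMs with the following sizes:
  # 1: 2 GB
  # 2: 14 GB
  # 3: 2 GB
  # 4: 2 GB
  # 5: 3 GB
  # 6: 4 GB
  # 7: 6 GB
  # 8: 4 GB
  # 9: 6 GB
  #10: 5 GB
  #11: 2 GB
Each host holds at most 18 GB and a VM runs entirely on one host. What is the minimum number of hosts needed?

3

Total = 14 + 6 + 6 + 5 + 4 + 4 + 3 + 2 + 2 + 2 + 2 = 50 GB.
Lower bound: ⌈50/18⌉ = 3 hosts.
A packing using 3 hosts:
  host 1: 14 + 4 = 18
  host 2: 6 + 6 + 5 = 17
  host 3: 4 + 3 + 2 + 2 + 2 + 2 = 15
This matches the lower bound, so 3 is optimal.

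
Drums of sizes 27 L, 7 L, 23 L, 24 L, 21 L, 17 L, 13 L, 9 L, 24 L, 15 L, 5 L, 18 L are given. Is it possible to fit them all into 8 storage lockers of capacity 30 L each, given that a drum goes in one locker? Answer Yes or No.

A valid assignment using 8 storage lockers:
  locker 1: 27 = 27
  locker 2: 24 + 5 = 29
  locker 3: 24 = 24
  locker 4: 23 + 7 = 30
  locker 5: 21 + 9 = 30
  locker 6: 18 = 18
  locker 7: 17 + 13 = 30
  locker 8: 15 = 15
Every load is within 30 L, so 8 storage lockers suffice.

Yes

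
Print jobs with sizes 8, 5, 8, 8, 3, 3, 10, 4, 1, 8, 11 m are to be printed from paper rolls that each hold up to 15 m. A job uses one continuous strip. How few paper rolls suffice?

Total = 11 + 10 + 8 + 8 + 8 + 8 + 5 + 4 + 3 + 3 + 1 = 69 m.
Lower bound: ⌈69/15⌉ = 5 paper rolls.
Also, 6 print jobs each exceed 15/2 m, and no two of those can share a roll, so at least 6 paper rolls are needed.
A packing using 6 paper rolls:
  roll 1: 11 + 4 = 15
  roll 2: 10 + 5 = 15
  roll 3: 8 + 3 + 3 + 1 = 15
  roll 4: 8 = 8
  roll 5: 8 = 8
  roll 6: 8 = 8
This matches the lower bound, so 6 is optimal.

6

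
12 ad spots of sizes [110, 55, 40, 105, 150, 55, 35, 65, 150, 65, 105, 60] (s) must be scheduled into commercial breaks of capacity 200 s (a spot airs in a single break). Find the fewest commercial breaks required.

Total = 150 + 150 + 110 + 105 + 105 + 65 + 65 + 60 + 55 + 55 + 40 + 35 = 995 s.
Lower bound: ⌈995/200⌉ = 5 commercial breaks.
A packing using 6 commercial breaks:
  break 1: 150 + 40 = 190
  break 2: 150 + 35 = 185
  break 3: 110 + 65 = 175
  break 4: 105 + 65 = 170
  break 5: 105 + 60 = 165
  break 6: 55 + 55 = 110
No arrangement into 5 commercial breaks stays within capacity, so 6 is optimal.

6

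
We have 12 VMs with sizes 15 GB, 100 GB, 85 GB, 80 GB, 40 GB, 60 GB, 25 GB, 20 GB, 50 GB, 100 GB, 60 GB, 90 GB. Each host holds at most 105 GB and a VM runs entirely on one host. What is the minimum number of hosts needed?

8

Total = 100 + 100 + 90 + 85 + 80 + 60 + 60 + 50 + 40 + 25 + 20 + 15 = 725 GB.
Lower bound: ⌈725/105⌉ = 7 hosts.
A packing using 8 hosts:
  host 1: 100 = 100
  host 2: 100 = 100
  host 3: 90 + 15 = 105
  host 4: 85 + 20 = 105
  host 5: 80 + 25 = 105
  host 6: 60 + 40 = 100
  host 7: 60 = 60
  host 8: 50 = 50
No arrangement into 7 hosts stays within capacity, so 8 is optimal.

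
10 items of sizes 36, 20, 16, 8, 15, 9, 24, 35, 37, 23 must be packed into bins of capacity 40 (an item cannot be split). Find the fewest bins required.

Total = 37 + 36 + 35 + 24 + 23 + 20 + 16 + 15 + 9 + 8 = 223.
Lower bound: ⌈223/40⌉ = 6 bins.
A packing using 6 bins:
  bin 1: 37 = 37
  bin 2: 36 = 36
  bin 3: 35 = 35
  bin 4: 24 + 16 = 40
  bin 5: 23 + 15 = 38
  bin 6: 20 + 9 + 8 = 37
This matches the lower bound, so 6 is optimal.

6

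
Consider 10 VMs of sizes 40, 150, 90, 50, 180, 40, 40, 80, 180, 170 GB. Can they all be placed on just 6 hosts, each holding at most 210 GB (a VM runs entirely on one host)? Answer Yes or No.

Yes

A valid assignment using 6 hosts:
  host 1: 180 = 180
  host 2: 180 = 180
  host 3: 170 + 40 = 210
  host 4: 150 + 50 = 200
  host 5: 90 + 80 + 40 = 210
  host 6: 40 = 40
Every load is within 210 GB, so 6 hosts suffice.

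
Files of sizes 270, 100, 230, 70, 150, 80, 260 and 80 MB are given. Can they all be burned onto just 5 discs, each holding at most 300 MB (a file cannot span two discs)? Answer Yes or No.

Yes

A valid assignment using 5 discs:
  disc 1: 270 = 270
  disc 2: 260 = 260
  disc 3: 230 + 70 = 300
  disc 4: 150 + 100 = 250
  disc 5: 80 + 80 = 160
Every load is within 300 MB, so 5 discs suffice.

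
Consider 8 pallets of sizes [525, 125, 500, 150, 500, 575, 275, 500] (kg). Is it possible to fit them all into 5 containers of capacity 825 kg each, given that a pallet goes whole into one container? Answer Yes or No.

Yes

A valid assignment using 5 containers:
  container 1: 575 + 150 = 725
  container 2: 525 + 275 = 800
  container 3: 500 + 125 = 625
  container 4: 500 = 500
  container 5: 500 = 500
Every load is within 825 kg, so 5 containers suffice.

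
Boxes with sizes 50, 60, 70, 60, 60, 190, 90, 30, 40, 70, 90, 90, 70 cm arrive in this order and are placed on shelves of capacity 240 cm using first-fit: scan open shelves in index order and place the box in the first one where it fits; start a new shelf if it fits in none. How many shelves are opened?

5

  50 → shelf 1 (new)  [load 50/240]
  60 → shelf 1  [load 110/240]
  70 → shelf 1  [load 180/240]
  60 → shelf 1  [load 240/240]
  60 → shelf 2 (new)  [load 60/240]
  190 → shelf 3 (new)  [load 190/240]
  90 → shelf 2  [load 150/240]
  30 → shelf 2  [load 180/240]
  40 → shelf 2  [load 220/240]
  70 → shelf 4 (new)  [load 70/240]
  90 → shelf 4  [load 160/240]
  90 → shelf 5 (new)  [load 90/240]
  70 → shelf 4  [load 230/240]
5 shelves opened.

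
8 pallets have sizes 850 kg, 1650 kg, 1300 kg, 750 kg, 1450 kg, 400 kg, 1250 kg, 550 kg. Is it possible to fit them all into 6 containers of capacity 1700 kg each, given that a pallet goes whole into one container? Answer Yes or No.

A valid assignment using 6 containers:
  container 1: 1650 = 1650
  container 2: 1450 = 1450
  container 3: 1300 + 400 = 1700
  container 4: 1250 = 1250
  container 5: 850 + 750 = 1600
  container 6: 550 = 550
Every load is within 1700 kg, so 6 containers suffice.

Yes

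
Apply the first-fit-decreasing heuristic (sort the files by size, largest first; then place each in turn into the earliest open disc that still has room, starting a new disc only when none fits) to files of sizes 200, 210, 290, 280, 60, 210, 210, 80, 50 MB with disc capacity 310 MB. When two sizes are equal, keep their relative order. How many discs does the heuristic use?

6

Sorted descending: 290, 280, 210, 210, 210, 200, 80, 60, 50.
  290 → disc 1 (new)  [load 290/310]
  280 → disc 2 (new)  [load 280/310]
  210 → disc 3 (new)  [load 210/310]
  210 → disc 4 (new)  [load 210/310]
  210 → disc 5 (new)  [load 210/310]
  200 → disc 6 (new)  [load 200/310]
  80 → disc 3  [load 290/310]
  60 → disc 4  [load 270/310]
  50 → disc 5  [load 260/310]
6 discs opened.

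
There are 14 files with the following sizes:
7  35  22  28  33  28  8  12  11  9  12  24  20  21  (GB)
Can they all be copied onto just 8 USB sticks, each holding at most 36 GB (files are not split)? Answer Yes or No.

Yes

A valid assignment using 8 USB sticks:
  USB stick 1: 35 = 35
  USB stick 2: 33 = 33
  USB stick 3: 28 + 8 = 36
  USB stick 4: 28 + 7 = 35
  USB stick 5: 24 + 12 = 36
  USB stick 6: 22 + 12 = 34
  USB stick 7: 21 + 11 = 32
  USB stick 8: 20 + 9 = 29
Every load is within 36 GB, so 8 USB sticks suffice.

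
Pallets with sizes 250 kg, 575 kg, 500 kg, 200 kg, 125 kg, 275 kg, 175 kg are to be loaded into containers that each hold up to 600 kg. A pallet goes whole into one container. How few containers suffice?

Total = 575 + 500 + 275 + 250 + 200 + 175 + 125 = 2100 kg.
Lower bound: ⌈2100/600⌉ = 4 containers.
A packing using 4 containers:
  container 1: 575 = 575
  container 2: 500 = 500
  container 3: 275 + 250 = 525
  container 4: 200 + 175 + 125 = 500
This matches the lower bound, so 4 is optimal.

4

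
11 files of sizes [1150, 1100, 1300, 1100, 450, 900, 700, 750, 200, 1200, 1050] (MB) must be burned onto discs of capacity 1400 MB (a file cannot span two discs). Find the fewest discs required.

9

Total = 1300 + 1200 + 1150 + 1100 + 1100 + 1050 + 900 + 750 + 700 + 450 + 200 = 9900 MB.
Lower bound: ⌈9900/1400⌉ = 8 discs.
A packing using 9 discs:
  disc 1: 1300 = 1300
  disc 2: 1200 + 200 = 1400
  disc 3: 1150 = 1150
  disc 4: 1100 = 1100
  disc 5: 1100 = 1100
  disc 6: 1050 = 1050
  disc 7: 900 + 450 = 1350
  disc 8: 750 = 750
  disc 9: 700 = 700
No arrangement into 8 discs stays within capacity, so 9 is optimal.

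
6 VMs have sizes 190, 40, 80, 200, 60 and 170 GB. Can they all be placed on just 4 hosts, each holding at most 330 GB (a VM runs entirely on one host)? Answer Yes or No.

A valid assignment using 3 hosts:
  host 1: 200 + 80 + 40 = 320
  host 2: 190 + 60 = 250
  host 3: 170 = 170
That uses only 3 ≤ 4, so 4 hosts are enough.

Yes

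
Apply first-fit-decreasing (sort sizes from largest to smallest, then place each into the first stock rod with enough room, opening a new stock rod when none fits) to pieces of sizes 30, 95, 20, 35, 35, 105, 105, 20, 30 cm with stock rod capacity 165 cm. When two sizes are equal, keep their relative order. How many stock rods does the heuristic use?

Sorted descending: 105, 105, 95, 35, 35, 30, 30, 20, 20.
  105 → stock rod 1 (new)  [load 105/165]
  105 → stock rod 2 (new)  [load 105/165]
  95 → stock rod 3 (new)  [load 95/165]
  35 → stock rod 1  [load 140/165]
  35 → stock rod 2  [load 140/165]
  30 → stock rod 3  [load 125/165]
  30 → stock rod 3  [load 155/165]
  20 → stock rod 1  [load 160/165]
  20 → stock rod 2  [load 160/165]
3 stock rods opened.

3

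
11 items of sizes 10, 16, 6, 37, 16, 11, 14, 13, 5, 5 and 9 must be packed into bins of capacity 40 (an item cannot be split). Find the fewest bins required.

4

Total = 37 + 16 + 16 + 14 + 13 + 11 + 10 + 9 + 6 + 5 + 5 = 142.
Lower bound: ⌈142/40⌉ = 4 bins.
A packing using 4 bins:
  bin 1: 37 = 37
  bin 2: 16 + 16 + 6 = 38
  bin 3: 14 + 13 + 11 = 38
  bin 4: 10 + 9 + 5 + 5 = 29
This matches the lower bound, so 4 is optimal.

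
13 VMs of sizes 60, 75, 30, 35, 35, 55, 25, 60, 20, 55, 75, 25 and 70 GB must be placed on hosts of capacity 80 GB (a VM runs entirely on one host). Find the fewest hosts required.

9

Total = 75 + 75 + 70 + 60 + 60 + 55 + 55 + 35 + 35 + 30 + 25 + 25 + 20 = 620 GB.
Lower bound: ⌈620/80⌉ = 8 hosts.
A packing using 9 hosts:
  host 1: 75 = 75
  host 2: 75 = 75
  host 3: 70 = 70
  host 4: 60 + 20 = 80
  host 5: 60 = 60
  host 6: 55 + 25 = 80
  host 7: 55 + 25 = 80
  host 8: 35 + 35 = 70
  host 9: 30 = 30
No arrangement into 8 hosts stays within capacity, so 9 is optimal.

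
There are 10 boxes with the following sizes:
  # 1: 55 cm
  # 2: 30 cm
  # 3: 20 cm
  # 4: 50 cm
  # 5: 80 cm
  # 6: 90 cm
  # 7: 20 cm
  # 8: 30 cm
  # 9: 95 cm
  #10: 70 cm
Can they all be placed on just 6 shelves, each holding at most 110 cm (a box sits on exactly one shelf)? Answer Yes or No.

A valid assignment using 6 shelves:
  shelf 1: 95 = 95
  shelf 2: 90 + 20 = 110
  shelf 3: 80 + 30 = 110
  shelf 4: 70 + 30 = 100
  shelf 5: 55 + 50 = 105
  shelf 6: 20 = 20
Every load is within 110 cm, so 6 shelves suffice.

Yes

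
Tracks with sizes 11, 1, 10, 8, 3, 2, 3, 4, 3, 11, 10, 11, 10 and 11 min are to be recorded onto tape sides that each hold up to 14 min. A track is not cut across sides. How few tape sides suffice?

Total = 11 + 11 + 11 + 11 + 10 + 10 + 10 + 8 + 4 + 3 + 3 + 3 + 2 + 1 = 98 min.
Lower bound: ⌈98/14⌉ = 7 tape sides.
Also, 8 tracks each exceed 7 min, and no two of those can share a side, so at least 8 tape sides are needed.
A packing using 8 tape sides:
  side 1: 11 + 3 = 14
  side 2: 11 + 3 = 14
  side 3: 11 + 3 = 14
  side 4: 11 + 2 + 1 = 14
  side 5: 10 + 4 = 14
  side 6: 10 = 10
  side 7: 10 = 10
  side 8: 8 = 8
This matches the lower bound, so 8 is optimal.

8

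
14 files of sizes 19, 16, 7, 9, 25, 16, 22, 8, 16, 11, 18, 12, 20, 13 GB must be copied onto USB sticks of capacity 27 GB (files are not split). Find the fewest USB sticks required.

Total = 25 + 22 + 20 + 19 + 18 + 16 + 16 + 16 + 13 + 12 + 11 + 9 + 8 + 7 = 212 GB.
Lower bound: ⌈212/27⌉ = 8 USB sticks.
A packing using 9 USB sticks:
  USB stick 1: 25 = 25
  USB stick 2: 22 = 22
  USB stick 3: 20 + 7 = 27
  USB stick 4: 19 + 8 = 27
  USB stick 5: 18 + 9 = 27
  USB stick 6: 16 + 11 = 27
  USB stick 7: 16 = 16
  USB stick 8: 16 = 16
  USB stick 9: 13 + 12 = 25
No arrangement into 8 USB sticks stays within capacity, so 9 is optimal.

9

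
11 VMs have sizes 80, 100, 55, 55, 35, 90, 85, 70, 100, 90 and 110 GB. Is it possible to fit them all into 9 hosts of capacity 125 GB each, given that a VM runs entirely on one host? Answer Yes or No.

Yes

A valid assignment using 9 hosts:
  host 1: 110 = 110
  host 2: 100 = 100
  host 3: 100 = 100
  host 4: 90 + 35 = 125
  host 5: 90 = 90
  host 6: 85 = 85
  host 7: 80 = 80
  host 8: 70 + 55 = 125
  host 9: 55 = 55
Every load is within 125 GB, so 9 hosts suffice.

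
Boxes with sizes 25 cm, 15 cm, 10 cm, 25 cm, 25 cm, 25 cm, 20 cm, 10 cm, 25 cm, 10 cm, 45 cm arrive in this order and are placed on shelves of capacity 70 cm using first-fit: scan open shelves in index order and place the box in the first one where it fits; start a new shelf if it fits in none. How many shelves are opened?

4

  25 → shelf 1 (new)  [load 25/70]
  15 → shelf 1  [load 40/70]
  10 → shelf 1  [load 50/70]
  25 → shelf 2 (new)  [load 25/70]
  25 → shelf 2  [load 50/70]
  25 → shelf 3 (new)  [load 25/70]
  20 → shelf 1  [load 70/70]
  10 → shelf 2  [load 60/70]
  25 → shelf 3  [load 50/70]
  10 → shelf 2  [load 70/70]
  45 → shelf 4 (new)  [load 45/70]
4 shelves opened.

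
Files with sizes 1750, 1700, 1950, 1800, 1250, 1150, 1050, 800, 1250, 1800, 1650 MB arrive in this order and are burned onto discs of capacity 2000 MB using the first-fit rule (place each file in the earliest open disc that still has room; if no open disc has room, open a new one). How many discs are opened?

  1750 → disc 1 (new)  [load 1750/2000]
  1700 → disc 2 (new)  [load 1700/2000]
  1950 → disc 3 (new)  [load 1950/2000]
  1800 → disc 4 (new)  [load 1800/2000]
  1250 → disc 5 (new)  [load 1250/2000]
  1150 → disc 6 (new)  [load 1150/2000]
  1050 → disc 7 (new)  [load 1050/2000]
  800 → disc 6  [load 1950/2000]
  1250 → disc 8 (new)  [load 1250/2000]
  1800 → disc 9 (new)  [load 1800/2000]
  1650 → disc 10 (new)  [load 1650/2000]
10 discs opened.

10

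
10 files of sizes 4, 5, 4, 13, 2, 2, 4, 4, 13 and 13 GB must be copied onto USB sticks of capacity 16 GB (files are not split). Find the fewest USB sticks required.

Total = 13 + 13 + 13 + 5 + 4 + 4 + 4 + 4 + 2 + 2 = 64 GB.
Lower bound: ⌈64/16⌉ = 4 USB sticks.
A packing using 5 USB sticks:
  USB stick 1: 13 + 2 = 15
  USB stick 2: 13 + 2 = 15
  USB stick 3: 13 = 13
  USB stick 4: 5 + 4 + 4 = 13
  USB stick 5: 4 + 4 = 8
No arrangement into 4 USB sticks stays within capacity, so 5 is optimal.

5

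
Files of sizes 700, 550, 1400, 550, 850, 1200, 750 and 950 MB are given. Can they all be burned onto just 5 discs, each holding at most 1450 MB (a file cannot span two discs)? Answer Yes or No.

Total = 6950 MB; ⌈6950/1450⌉ = 5.
The bound of 5 does not rule out 5, but exhaustive search shows no assignment into 5 discs of capacity 1450 MB exists — the minimum is 6.

No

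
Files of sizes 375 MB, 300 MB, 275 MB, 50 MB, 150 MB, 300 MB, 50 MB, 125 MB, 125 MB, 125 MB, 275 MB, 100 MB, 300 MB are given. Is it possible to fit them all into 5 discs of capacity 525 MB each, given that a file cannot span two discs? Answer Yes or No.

No

Total = 2550 MB; ⌈2550/525⌉ = 5.
6 files each exceed half the capacity and cannot share a disc, forcing at least 6 discs.
At least 6 discs are required, but only 5 are allowed.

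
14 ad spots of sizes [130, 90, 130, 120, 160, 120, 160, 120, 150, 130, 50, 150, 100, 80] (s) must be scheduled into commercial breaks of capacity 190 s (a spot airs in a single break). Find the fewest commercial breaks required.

12

Total = 160 + 160 + 150 + 150 + 130 + 130 + 130 + 120 + 120 + 120 + 100 + 90 + 80 + 50 = 1690 s.
Lower bound: ⌈1690/190⌉ = 9 commercial breaks.
Also, 11 ad spots each exceed 95 s, and no two of those can share a break, so at least 11 commercial breaks are needed.
A packing using 12 commercial breaks:
  break 1: 160 = 160
  break 2: 160 = 160
  break 3: 150 = 150
  break 4: 150 = 150
  break 5: 130 + 50 = 180
  break 6: 130 = 130
  break 7: 130 = 130
  break 8: 120 = 120
  break 9: 120 = 120
  break 10: 120 = 120
  break 11: 100 + 90 = 190
  break 12: 80 = 80
No arrangement into 11 commercial breaks stays within capacity, so 12 is optimal.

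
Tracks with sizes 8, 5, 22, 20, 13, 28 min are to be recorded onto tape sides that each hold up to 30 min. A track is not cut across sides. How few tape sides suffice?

4

Total = 28 + 22 + 20 + 13 + 8 + 5 = 96 min.
Lower bound: ⌈96/30⌉ = 4 tape sides.
A packing using 4 tape sides:
  side 1: 28 = 28
  side 2: 22 + 8 = 30
  side 3: 20 + 5 = 25
  side 4: 13 = 13
This matches the lower bound, so 4 is optimal.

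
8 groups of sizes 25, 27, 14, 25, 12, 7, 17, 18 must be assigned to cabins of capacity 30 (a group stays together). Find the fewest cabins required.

6

Total = 27 + 25 + 25 + 18 + 17 + 14 + 12 + 7 = 145.
Lower bound: ⌈145/30⌉ = 5 cabins.
A packing using 6 cabins:
  cabin 1: 27 = 27
  cabin 2: 25 = 25
  cabin 3: 25 = 25
  cabin 4: 18 + 12 = 30
  cabin 5: 17 + 7 = 24
  cabin 6: 14 = 14
No arrangement into 5 cabins stays within capacity, so 6 is optimal.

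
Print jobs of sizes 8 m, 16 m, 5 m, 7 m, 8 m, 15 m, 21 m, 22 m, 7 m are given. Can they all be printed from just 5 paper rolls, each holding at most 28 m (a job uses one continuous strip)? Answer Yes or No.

A valid assignment using 5 paper rolls:
  roll 1: 22 + 5 = 27
  roll 2: 21 + 7 = 28
  roll 3: 16 + 8 = 24
  roll 4: 15 + 8 = 23
  roll 5: 7 = 7
Every load is within 28 m, so 5 paper rolls suffice.

Yes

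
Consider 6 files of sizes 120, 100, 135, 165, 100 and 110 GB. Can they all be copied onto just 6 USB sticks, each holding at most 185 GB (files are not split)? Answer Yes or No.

A valid assignment using 6 USB sticks:
  USB stick 1: 165 = 165
  USB stick 2: 135 = 135
  USB stick 3: 120 = 120
  USB stick 4: 110 = 110
  USB stick 5: 100 = 100
  USB stick 6: 100 = 100
Every load is within 185 GB, so 6 USB sticks suffice.

Yes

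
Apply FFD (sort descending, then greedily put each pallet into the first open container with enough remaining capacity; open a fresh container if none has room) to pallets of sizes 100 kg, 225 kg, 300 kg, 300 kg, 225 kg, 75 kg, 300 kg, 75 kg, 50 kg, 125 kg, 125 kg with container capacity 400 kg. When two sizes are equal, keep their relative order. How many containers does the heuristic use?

Sorted descending: 300, 300, 300, 225, 225, 125, 125, 100, 75, 75, 50.
  300 → container 1 (new)  [load 300/400]
  300 → container 2 (new)  [load 300/400]
  300 → container 3 (new)  [load 300/400]
  225 → container 4 (new)  [load 225/400]
  225 → container 5 (new)  [load 225/400]
  125 → container 4  [load 350/400]
  125 → container 5  [load 350/400]
  100 → container 1  [load 400/400]
  75 → container 2  [load 375/400]
  75 → container 3  [load 375/400]
  50 → container 4  [load 400/400]
5 containers opened.

5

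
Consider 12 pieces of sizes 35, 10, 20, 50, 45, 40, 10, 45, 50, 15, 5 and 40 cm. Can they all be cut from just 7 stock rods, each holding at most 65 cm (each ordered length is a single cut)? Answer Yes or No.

A valid assignment using 7 stock rods:
  stock rod 1: 50 + 15 = 65
  stock rod 2: 50 + 10 + 5 = 65
  stock rod 3: 45 + 20 = 65
  stock rod 4: 45 + 10 = 55
  stock rod 5: 40 = 40
  stock rod 6: 40 = 40
  stock rod 7: 35 = 35
Every load is within 65 cm, so 7 stock rods suffice.

Yes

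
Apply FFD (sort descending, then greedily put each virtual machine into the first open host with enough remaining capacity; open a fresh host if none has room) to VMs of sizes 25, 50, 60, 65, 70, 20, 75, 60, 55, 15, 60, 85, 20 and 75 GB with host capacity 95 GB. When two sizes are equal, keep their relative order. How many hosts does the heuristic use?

10

Sorted descending: 85, 75, 75, 70, 65, 60, 60, 60, 55, 50, 25, 20, 20, 15.
  85 → host 1 (new)  [load 85/95]
  75 → host 2 (new)  [load 75/95]
  75 → host 3 (new)  [load 75/95]
  70 → host 4 (new)  [load 70/95]
  65 → host 5 (new)  [load 65/95]
  60 → host 6 (new)  [load 60/95]
  60 → host 7 (new)  [load 60/95]
  60 → host 8 (new)  [load 60/95]
  55 → host 9 (new)  [load 55/95]
  50 → host 10 (new)  [load 50/95]
  25 → host 4  [load 95/95]
  20 → host 2  [load 95/95]
  20 → host 3  [load 95/95]
  15 → host 5  [load 80/95]
10 hosts opened.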